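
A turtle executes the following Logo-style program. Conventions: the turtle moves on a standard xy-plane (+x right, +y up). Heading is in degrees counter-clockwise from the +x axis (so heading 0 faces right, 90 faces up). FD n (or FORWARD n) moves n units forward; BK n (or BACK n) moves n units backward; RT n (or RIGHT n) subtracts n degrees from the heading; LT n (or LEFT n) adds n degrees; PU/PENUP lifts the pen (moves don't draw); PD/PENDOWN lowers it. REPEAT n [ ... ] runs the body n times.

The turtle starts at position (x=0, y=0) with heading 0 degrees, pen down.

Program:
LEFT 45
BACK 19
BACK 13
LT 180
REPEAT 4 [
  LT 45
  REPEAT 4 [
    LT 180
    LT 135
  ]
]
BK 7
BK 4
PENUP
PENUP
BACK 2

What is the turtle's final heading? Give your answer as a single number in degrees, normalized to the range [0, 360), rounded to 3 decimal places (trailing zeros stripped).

Executing turtle program step by step:
Start: pos=(0,0), heading=0, pen down
LT 45: heading 0 -> 45
BK 19: (0,0) -> (-13.435,-13.435) [heading=45, draw]
BK 13: (-13.435,-13.435) -> (-22.627,-22.627) [heading=45, draw]
LT 180: heading 45 -> 225
REPEAT 4 [
  -- iteration 1/4 --
  LT 45: heading 225 -> 270
  REPEAT 4 [
    -- iteration 1/4 --
    LT 180: heading 270 -> 90
    LT 135: heading 90 -> 225
    -- iteration 2/4 --
    LT 180: heading 225 -> 45
    LT 135: heading 45 -> 180
    -- iteration 3/4 --
    LT 180: heading 180 -> 0
    LT 135: heading 0 -> 135
    -- iteration 4/4 --
    LT 180: heading 135 -> 315
    LT 135: heading 315 -> 90
  ]
  -- iteration 2/4 --
  LT 45: heading 90 -> 135
  REPEAT 4 [
    -- iteration 1/4 --
    LT 180: heading 135 -> 315
    LT 135: heading 315 -> 90
    -- iteration 2/4 --
    LT 180: heading 90 -> 270
    LT 135: heading 270 -> 45
    -- iteration 3/4 --
    LT 180: heading 45 -> 225
    LT 135: heading 225 -> 0
    -- iteration 4/4 --
    LT 180: heading 0 -> 180
    LT 135: heading 180 -> 315
  ]
  -- iteration 3/4 --
  LT 45: heading 315 -> 0
  REPEAT 4 [
    -- iteration 1/4 --
    LT 180: heading 0 -> 180
    LT 135: heading 180 -> 315
    -- iteration 2/4 --
    LT 180: heading 315 -> 135
    LT 135: heading 135 -> 270
    -- iteration 3/4 --
    LT 180: heading 270 -> 90
    LT 135: heading 90 -> 225
    -- iteration 4/4 --
    LT 180: heading 225 -> 45
    LT 135: heading 45 -> 180
  ]
  -- iteration 4/4 --
  LT 45: heading 180 -> 225
  REPEAT 4 [
    -- iteration 1/4 --
    LT 180: heading 225 -> 45
    LT 135: heading 45 -> 180
    -- iteration 2/4 --
    LT 180: heading 180 -> 0
    LT 135: heading 0 -> 135
    -- iteration 3/4 --
    LT 180: heading 135 -> 315
    LT 135: heading 315 -> 90
    -- iteration 4/4 --
    LT 180: heading 90 -> 270
    LT 135: heading 270 -> 45
  ]
]
BK 7: (-22.627,-22.627) -> (-27.577,-27.577) [heading=45, draw]
BK 4: (-27.577,-27.577) -> (-30.406,-30.406) [heading=45, draw]
PU: pen up
PU: pen up
BK 2: (-30.406,-30.406) -> (-31.82,-31.82) [heading=45, move]
Final: pos=(-31.82,-31.82), heading=45, 4 segment(s) drawn

Answer: 45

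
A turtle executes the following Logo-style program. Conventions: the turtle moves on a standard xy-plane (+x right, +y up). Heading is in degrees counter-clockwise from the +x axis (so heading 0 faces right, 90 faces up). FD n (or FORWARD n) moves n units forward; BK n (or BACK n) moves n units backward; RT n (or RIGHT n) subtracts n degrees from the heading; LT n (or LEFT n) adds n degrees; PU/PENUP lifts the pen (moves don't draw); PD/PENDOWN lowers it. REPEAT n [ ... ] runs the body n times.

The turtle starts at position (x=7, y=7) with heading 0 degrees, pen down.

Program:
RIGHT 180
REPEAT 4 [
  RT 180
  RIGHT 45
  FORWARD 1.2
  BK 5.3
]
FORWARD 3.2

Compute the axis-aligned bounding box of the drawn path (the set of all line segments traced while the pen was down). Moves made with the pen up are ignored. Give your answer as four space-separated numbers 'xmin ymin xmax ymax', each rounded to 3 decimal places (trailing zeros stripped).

Executing turtle program step by step:
Start: pos=(7,7), heading=0, pen down
RT 180: heading 0 -> 180
REPEAT 4 [
  -- iteration 1/4 --
  RT 180: heading 180 -> 0
  RT 45: heading 0 -> 315
  FD 1.2: (7,7) -> (7.849,6.151) [heading=315, draw]
  BK 5.3: (7.849,6.151) -> (4.101,9.899) [heading=315, draw]
  -- iteration 2/4 --
  RT 180: heading 315 -> 135
  RT 45: heading 135 -> 90
  FD 1.2: (4.101,9.899) -> (4.101,11.099) [heading=90, draw]
  BK 5.3: (4.101,11.099) -> (4.101,5.799) [heading=90, draw]
  -- iteration 3/4 --
  RT 180: heading 90 -> 270
  RT 45: heading 270 -> 225
  FD 1.2: (4.101,5.799) -> (3.252,4.951) [heading=225, draw]
  BK 5.3: (3.252,4.951) -> (7,8.698) [heading=225, draw]
  -- iteration 4/4 --
  RT 180: heading 225 -> 45
  RT 45: heading 45 -> 0
  FD 1.2: (7,8.698) -> (8.2,8.698) [heading=0, draw]
  BK 5.3: (8.2,8.698) -> (2.9,8.698) [heading=0, draw]
]
FD 3.2: (2.9,8.698) -> (6.1,8.698) [heading=0, draw]
Final: pos=(6.1,8.698), heading=0, 9 segment(s) drawn

Segment endpoints: x in {2.9, 3.252, 4.101, 4.101, 4.101, 6.1, 7, 7, 7.849, 8.2}, y in {4.951, 5.799, 6.151, 7, 8.698, 8.698, 8.698, 9.899, 11.099}
xmin=2.9, ymin=4.951, xmax=8.2, ymax=11.099

Answer: 2.9 4.951 8.2 11.099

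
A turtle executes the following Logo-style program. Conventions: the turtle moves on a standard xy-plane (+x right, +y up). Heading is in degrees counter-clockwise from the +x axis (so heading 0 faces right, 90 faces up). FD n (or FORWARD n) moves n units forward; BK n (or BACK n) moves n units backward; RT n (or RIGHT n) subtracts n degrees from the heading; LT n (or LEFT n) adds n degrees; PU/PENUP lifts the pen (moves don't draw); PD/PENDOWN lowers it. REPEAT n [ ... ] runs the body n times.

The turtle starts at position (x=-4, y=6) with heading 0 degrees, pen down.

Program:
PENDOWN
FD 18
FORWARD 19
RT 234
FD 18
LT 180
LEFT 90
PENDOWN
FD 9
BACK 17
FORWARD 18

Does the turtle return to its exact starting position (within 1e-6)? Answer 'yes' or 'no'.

Answer: no

Derivation:
Executing turtle program step by step:
Start: pos=(-4,6), heading=0, pen down
PD: pen down
FD 18: (-4,6) -> (14,6) [heading=0, draw]
FD 19: (14,6) -> (33,6) [heading=0, draw]
RT 234: heading 0 -> 126
FD 18: (33,6) -> (22.42,20.562) [heading=126, draw]
LT 180: heading 126 -> 306
LT 90: heading 306 -> 36
PD: pen down
FD 9: (22.42,20.562) -> (29.701,25.852) [heading=36, draw]
BK 17: (29.701,25.852) -> (15.948,15.86) [heading=36, draw]
FD 18: (15.948,15.86) -> (30.51,26.44) [heading=36, draw]
Final: pos=(30.51,26.44), heading=36, 6 segment(s) drawn

Start position: (-4, 6)
Final position: (30.51, 26.44)
Distance = 40.109; >= 1e-6 -> NOT closed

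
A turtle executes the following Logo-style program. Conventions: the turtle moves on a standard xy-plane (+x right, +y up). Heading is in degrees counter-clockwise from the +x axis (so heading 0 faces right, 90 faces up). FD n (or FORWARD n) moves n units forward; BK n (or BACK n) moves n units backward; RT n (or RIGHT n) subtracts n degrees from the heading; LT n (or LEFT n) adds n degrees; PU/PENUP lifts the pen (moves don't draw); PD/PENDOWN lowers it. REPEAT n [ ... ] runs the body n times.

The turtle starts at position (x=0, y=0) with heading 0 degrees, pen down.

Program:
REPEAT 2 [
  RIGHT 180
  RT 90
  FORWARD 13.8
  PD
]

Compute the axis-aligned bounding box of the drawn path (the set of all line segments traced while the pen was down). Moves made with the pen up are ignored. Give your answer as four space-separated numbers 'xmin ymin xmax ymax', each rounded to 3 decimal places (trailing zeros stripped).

Executing turtle program step by step:
Start: pos=(0,0), heading=0, pen down
REPEAT 2 [
  -- iteration 1/2 --
  RT 180: heading 0 -> 180
  RT 90: heading 180 -> 90
  FD 13.8: (0,0) -> (0,13.8) [heading=90, draw]
  PD: pen down
  -- iteration 2/2 --
  RT 180: heading 90 -> 270
  RT 90: heading 270 -> 180
  FD 13.8: (0,13.8) -> (-13.8,13.8) [heading=180, draw]
  PD: pen down
]
Final: pos=(-13.8,13.8), heading=180, 2 segment(s) drawn

Segment endpoints: x in {-13.8, 0, 0}, y in {0, 13.8, 13.8}
xmin=-13.8, ymin=0, xmax=0, ymax=13.8

Answer: -13.8 0 0 13.8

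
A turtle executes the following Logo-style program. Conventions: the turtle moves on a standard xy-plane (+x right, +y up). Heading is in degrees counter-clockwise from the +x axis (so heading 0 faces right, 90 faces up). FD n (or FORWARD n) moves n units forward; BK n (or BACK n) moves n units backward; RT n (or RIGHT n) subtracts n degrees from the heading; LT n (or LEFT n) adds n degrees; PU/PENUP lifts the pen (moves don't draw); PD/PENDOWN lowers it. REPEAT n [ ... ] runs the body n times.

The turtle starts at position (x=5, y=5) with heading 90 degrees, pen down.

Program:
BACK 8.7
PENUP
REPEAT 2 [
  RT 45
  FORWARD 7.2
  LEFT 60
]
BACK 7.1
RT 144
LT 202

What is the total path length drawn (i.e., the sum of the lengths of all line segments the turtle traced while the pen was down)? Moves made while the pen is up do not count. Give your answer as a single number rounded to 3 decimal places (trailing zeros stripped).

Executing turtle program step by step:
Start: pos=(5,5), heading=90, pen down
BK 8.7: (5,5) -> (5,-3.7) [heading=90, draw]
PU: pen up
REPEAT 2 [
  -- iteration 1/2 --
  RT 45: heading 90 -> 45
  FD 7.2: (5,-3.7) -> (10.091,1.391) [heading=45, move]
  LT 60: heading 45 -> 105
  -- iteration 2/2 --
  RT 45: heading 105 -> 60
  FD 7.2: (10.091,1.391) -> (13.691,7.627) [heading=60, move]
  LT 60: heading 60 -> 120
]
BK 7.1: (13.691,7.627) -> (17.241,1.478) [heading=120, move]
RT 144: heading 120 -> 336
LT 202: heading 336 -> 178
Final: pos=(17.241,1.478), heading=178, 1 segment(s) drawn

Segment lengths:
  seg 1: (5,5) -> (5,-3.7), length = 8.7
Total = 8.7

Answer: 8.7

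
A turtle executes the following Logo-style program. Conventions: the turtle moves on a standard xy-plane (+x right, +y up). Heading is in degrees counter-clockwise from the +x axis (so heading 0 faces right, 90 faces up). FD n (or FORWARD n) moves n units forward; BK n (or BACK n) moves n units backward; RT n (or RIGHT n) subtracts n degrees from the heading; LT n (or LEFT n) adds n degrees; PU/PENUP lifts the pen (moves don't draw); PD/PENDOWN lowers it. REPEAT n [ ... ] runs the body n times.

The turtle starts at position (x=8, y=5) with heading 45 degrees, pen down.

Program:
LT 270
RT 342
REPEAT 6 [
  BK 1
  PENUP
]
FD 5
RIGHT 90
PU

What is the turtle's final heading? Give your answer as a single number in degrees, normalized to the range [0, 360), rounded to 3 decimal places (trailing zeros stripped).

Answer: 243

Derivation:
Executing turtle program step by step:
Start: pos=(8,5), heading=45, pen down
LT 270: heading 45 -> 315
RT 342: heading 315 -> 333
REPEAT 6 [
  -- iteration 1/6 --
  BK 1: (8,5) -> (7.109,5.454) [heading=333, draw]
  PU: pen up
  -- iteration 2/6 --
  BK 1: (7.109,5.454) -> (6.218,5.908) [heading=333, move]
  PU: pen up
  -- iteration 3/6 --
  BK 1: (6.218,5.908) -> (5.327,6.362) [heading=333, move]
  PU: pen up
  -- iteration 4/6 --
  BK 1: (5.327,6.362) -> (4.436,6.816) [heading=333, move]
  PU: pen up
  -- iteration 5/6 --
  BK 1: (4.436,6.816) -> (3.545,7.27) [heading=333, move]
  PU: pen up
  -- iteration 6/6 --
  BK 1: (3.545,7.27) -> (2.654,7.724) [heading=333, move]
  PU: pen up
]
FD 5: (2.654,7.724) -> (7.109,5.454) [heading=333, move]
RT 90: heading 333 -> 243
PU: pen up
Final: pos=(7.109,5.454), heading=243, 1 segment(s) drawn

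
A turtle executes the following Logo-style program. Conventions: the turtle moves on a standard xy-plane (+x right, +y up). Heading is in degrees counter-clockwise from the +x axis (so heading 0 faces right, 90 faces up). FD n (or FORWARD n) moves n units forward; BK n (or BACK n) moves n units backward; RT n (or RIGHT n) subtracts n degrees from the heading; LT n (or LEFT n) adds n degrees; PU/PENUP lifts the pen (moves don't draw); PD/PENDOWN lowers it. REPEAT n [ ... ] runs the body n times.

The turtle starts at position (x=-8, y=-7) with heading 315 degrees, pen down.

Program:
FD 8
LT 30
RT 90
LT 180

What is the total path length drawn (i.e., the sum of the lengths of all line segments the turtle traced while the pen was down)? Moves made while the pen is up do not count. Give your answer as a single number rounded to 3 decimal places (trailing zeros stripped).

Executing turtle program step by step:
Start: pos=(-8,-7), heading=315, pen down
FD 8: (-8,-7) -> (-2.343,-12.657) [heading=315, draw]
LT 30: heading 315 -> 345
RT 90: heading 345 -> 255
LT 180: heading 255 -> 75
Final: pos=(-2.343,-12.657), heading=75, 1 segment(s) drawn

Segment lengths:
  seg 1: (-8,-7) -> (-2.343,-12.657), length = 8
Total = 8

Answer: 8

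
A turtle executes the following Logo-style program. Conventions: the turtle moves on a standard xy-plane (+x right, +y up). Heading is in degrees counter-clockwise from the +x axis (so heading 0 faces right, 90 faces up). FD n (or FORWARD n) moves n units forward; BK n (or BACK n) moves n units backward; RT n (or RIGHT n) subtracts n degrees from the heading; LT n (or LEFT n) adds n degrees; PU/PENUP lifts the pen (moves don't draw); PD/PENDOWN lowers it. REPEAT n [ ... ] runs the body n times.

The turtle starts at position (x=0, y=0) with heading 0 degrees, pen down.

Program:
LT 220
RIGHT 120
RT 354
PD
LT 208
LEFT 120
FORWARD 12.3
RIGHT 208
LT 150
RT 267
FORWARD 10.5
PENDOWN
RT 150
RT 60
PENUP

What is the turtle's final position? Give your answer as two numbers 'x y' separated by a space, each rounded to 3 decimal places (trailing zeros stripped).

Executing turtle program step by step:
Start: pos=(0,0), heading=0, pen down
LT 220: heading 0 -> 220
RT 120: heading 220 -> 100
RT 354: heading 100 -> 106
PD: pen down
LT 208: heading 106 -> 314
LT 120: heading 314 -> 74
FD 12.3: (0,0) -> (3.39,11.824) [heading=74, draw]
RT 208: heading 74 -> 226
LT 150: heading 226 -> 16
RT 267: heading 16 -> 109
FD 10.5: (3.39,11.824) -> (-0.028,21.751) [heading=109, draw]
PD: pen down
RT 150: heading 109 -> 319
RT 60: heading 319 -> 259
PU: pen up
Final: pos=(-0.028,21.751), heading=259, 2 segment(s) drawn

Answer: -0.028 21.751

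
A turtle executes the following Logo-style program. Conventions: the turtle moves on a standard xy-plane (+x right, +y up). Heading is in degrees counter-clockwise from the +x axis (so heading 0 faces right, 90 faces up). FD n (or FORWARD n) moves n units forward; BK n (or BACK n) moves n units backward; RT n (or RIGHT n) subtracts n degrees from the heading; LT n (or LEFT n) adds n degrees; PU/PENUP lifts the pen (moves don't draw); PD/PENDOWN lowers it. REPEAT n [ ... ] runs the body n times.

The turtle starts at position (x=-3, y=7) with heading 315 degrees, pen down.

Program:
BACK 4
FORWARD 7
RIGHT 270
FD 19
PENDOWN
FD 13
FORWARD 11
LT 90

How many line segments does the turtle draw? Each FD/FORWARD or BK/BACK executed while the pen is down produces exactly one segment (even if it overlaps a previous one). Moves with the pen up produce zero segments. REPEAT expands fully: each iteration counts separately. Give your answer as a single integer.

Executing turtle program step by step:
Start: pos=(-3,7), heading=315, pen down
BK 4: (-3,7) -> (-5.828,9.828) [heading=315, draw]
FD 7: (-5.828,9.828) -> (-0.879,4.879) [heading=315, draw]
RT 270: heading 315 -> 45
FD 19: (-0.879,4.879) -> (12.556,18.314) [heading=45, draw]
PD: pen down
FD 13: (12.556,18.314) -> (21.749,27.506) [heading=45, draw]
FD 11: (21.749,27.506) -> (29.527,35.284) [heading=45, draw]
LT 90: heading 45 -> 135
Final: pos=(29.527,35.284), heading=135, 5 segment(s) drawn
Segments drawn: 5

Answer: 5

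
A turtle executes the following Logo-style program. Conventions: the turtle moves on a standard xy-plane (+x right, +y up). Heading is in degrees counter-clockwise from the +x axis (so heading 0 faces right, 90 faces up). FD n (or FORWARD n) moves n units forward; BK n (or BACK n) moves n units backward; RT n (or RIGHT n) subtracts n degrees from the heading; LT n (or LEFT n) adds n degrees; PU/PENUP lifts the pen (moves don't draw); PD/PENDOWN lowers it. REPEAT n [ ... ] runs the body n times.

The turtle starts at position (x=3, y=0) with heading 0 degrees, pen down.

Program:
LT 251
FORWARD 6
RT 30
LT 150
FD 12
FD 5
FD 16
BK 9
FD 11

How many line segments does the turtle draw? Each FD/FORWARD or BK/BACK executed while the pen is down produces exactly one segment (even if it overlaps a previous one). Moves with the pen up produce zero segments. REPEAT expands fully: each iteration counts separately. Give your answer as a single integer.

Executing turtle program step by step:
Start: pos=(3,0), heading=0, pen down
LT 251: heading 0 -> 251
FD 6: (3,0) -> (1.047,-5.673) [heading=251, draw]
RT 30: heading 251 -> 221
LT 150: heading 221 -> 11
FD 12: (1.047,-5.673) -> (12.826,-3.383) [heading=11, draw]
FD 5: (12.826,-3.383) -> (17.734,-2.429) [heading=11, draw]
FD 16: (17.734,-2.429) -> (33.44,0.624) [heading=11, draw]
BK 9: (33.44,0.624) -> (24.606,-1.094) [heading=11, draw]
FD 11: (24.606,-1.094) -> (35.404,1.005) [heading=11, draw]
Final: pos=(35.404,1.005), heading=11, 6 segment(s) drawn
Segments drawn: 6

Answer: 6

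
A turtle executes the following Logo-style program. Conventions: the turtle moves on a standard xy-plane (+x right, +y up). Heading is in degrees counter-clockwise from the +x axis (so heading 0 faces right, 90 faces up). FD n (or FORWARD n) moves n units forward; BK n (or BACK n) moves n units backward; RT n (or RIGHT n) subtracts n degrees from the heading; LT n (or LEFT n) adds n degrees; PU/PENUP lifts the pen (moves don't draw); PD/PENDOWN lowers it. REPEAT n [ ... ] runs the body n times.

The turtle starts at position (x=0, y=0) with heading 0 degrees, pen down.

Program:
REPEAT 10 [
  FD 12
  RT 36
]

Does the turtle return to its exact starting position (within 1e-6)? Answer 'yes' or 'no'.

Executing turtle program step by step:
Start: pos=(0,0), heading=0, pen down
REPEAT 10 [
  -- iteration 1/10 --
  FD 12: (0,0) -> (12,0) [heading=0, draw]
  RT 36: heading 0 -> 324
  -- iteration 2/10 --
  FD 12: (12,0) -> (21.708,-7.053) [heading=324, draw]
  RT 36: heading 324 -> 288
  -- iteration 3/10 --
  FD 12: (21.708,-7.053) -> (25.416,-18.466) [heading=288, draw]
  RT 36: heading 288 -> 252
  -- iteration 4/10 --
  FD 12: (25.416,-18.466) -> (21.708,-29.879) [heading=252, draw]
  RT 36: heading 252 -> 216
  -- iteration 5/10 --
  FD 12: (21.708,-29.879) -> (12,-36.932) [heading=216, draw]
  RT 36: heading 216 -> 180
  -- iteration 6/10 --
  FD 12: (12,-36.932) -> (0,-36.932) [heading=180, draw]
  RT 36: heading 180 -> 144
  -- iteration 7/10 --
  FD 12: (0,-36.932) -> (-9.708,-29.879) [heading=144, draw]
  RT 36: heading 144 -> 108
  -- iteration 8/10 --
  FD 12: (-9.708,-29.879) -> (-13.416,-18.466) [heading=108, draw]
  RT 36: heading 108 -> 72
  -- iteration 9/10 --
  FD 12: (-13.416,-18.466) -> (-9.708,-7.053) [heading=72, draw]
  RT 36: heading 72 -> 36
  -- iteration 10/10 --
  FD 12: (-9.708,-7.053) -> (0,0) [heading=36, draw]
  RT 36: heading 36 -> 0
]
Final: pos=(0,0), heading=0, 10 segment(s) drawn

Start position: (0, 0)
Final position: (0, 0)
Distance = 0; < 1e-6 -> CLOSED

Answer: yes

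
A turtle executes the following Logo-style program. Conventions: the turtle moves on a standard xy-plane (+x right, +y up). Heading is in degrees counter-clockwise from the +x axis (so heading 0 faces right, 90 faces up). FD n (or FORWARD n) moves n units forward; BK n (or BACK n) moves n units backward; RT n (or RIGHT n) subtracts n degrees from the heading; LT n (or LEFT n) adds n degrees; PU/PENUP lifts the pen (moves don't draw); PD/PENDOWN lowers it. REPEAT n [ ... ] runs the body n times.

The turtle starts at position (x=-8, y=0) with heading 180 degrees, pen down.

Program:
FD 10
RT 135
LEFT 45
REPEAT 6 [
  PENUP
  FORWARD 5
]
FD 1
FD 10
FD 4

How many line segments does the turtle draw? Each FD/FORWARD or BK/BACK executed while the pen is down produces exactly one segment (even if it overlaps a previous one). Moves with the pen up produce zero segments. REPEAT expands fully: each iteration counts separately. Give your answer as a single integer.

Answer: 1

Derivation:
Executing turtle program step by step:
Start: pos=(-8,0), heading=180, pen down
FD 10: (-8,0) -> (-18,0) [heading=180, draw]
RT 135: heading 180 -> 45
LT 45: heading 45 -> 90
REPEAT 6 [
  -- iteration 1/6 --
  PU: pen up
  FD 5: (-18,0) -> (-18,5) [heading=90, move]
  -- iteration 2/6 --
  PU: pen up
  FD 5: (-18,5) -> (-18,10) [heading=90, move]
  -- iteration 3/6 --
  PU: pen up
  FD 5: (-18,10) -> (-18,15) [heading=90, move]
  -- iteration 4/6 --
  PU: pen up
  FD 5: (-18,15) -> (-18,20) [heading=90, move]
  -- iteration 5/6 --
  PU: pen up
  FD 5: (-18,20) -> (-18,25) [heading=90, move]
  -- iteration 6/6 --
  PU: pen up
  FD 5: (-18,25) -> (-18,30) [heading=90, move]
]
FD 1: (-18,30) -> (-18,31) [heading=90, move]
FD 10: (-18,31) -> (-18,41) [heading=90, move]
FD 4: (-18,41) -> (-18,45) [heading=90, move]
Final: pos=(-18,45), heading=90, 1 segment(s) drawn
Segments drawn: 1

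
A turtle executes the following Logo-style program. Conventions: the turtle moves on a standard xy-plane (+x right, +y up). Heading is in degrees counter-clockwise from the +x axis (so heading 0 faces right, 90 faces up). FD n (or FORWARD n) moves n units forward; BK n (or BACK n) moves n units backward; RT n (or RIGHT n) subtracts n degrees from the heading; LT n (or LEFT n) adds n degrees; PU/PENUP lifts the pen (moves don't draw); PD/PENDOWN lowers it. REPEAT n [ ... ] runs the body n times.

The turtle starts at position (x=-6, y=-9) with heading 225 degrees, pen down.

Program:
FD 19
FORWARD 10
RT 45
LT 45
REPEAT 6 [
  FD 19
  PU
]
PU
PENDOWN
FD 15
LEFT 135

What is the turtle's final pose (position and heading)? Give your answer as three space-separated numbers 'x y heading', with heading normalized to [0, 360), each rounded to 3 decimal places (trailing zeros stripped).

Answer: -117.723 -120.723 0

Derivation:
Executing turtle program step by step:
Start: pos=(-6,-9), heading=225, pen down
FD 19: (-6,-9) -> (-19.435,-22.435) [heading=225, draw]
FD 10: (-19.435,-22.435) -> (-26.506,-29.506) [heading=225, draw]
RT 45: heading 225 -> 180
LT 45: heading 180 -> 225
REPEAT 6 [
  -- iteration 1/6 --
  FD 19: (-26.506,-29.506) -> (-39.941,-42.941) [heading=225, draw]
  PU: pen up
  -- iteration 2/6 --
  FD 19: (-39.941,-42.941) -> (-53.376,-56.376) [heading=225, move]
  PU: pen up
  -- iteration 3/6 --
  FD 19: (-53.376,-56.376) -> (-66.811,-69.811) [heading=225, move]
  PU: pen up
  -- iteration 4/6 --
  FD 19: (-66.811,-69.811) -> (-80.246,-83.246) [heading=225, move]
  PU: pen up
  -- iteration 5/6 --
  FD 19: (-80.246,-83.246) -> (-93.681,-96.681) [heading=225, move]
  PU: pen up
  -- iteration 6/6 --
  FD 19: (-93.681,-96.681) -> (-107.116,-110.116) [heading=225, move]
  PU: pen up
]
PU: pen up
PD: pen down
FD 15: (-107.116,-110.116) -> (-117.723,-120.723) [heading=225, draw]
LT 135: heading 225 -> 0
Final: pos=(-117.723,-120.723), heading=0, 4 segment(s) drawn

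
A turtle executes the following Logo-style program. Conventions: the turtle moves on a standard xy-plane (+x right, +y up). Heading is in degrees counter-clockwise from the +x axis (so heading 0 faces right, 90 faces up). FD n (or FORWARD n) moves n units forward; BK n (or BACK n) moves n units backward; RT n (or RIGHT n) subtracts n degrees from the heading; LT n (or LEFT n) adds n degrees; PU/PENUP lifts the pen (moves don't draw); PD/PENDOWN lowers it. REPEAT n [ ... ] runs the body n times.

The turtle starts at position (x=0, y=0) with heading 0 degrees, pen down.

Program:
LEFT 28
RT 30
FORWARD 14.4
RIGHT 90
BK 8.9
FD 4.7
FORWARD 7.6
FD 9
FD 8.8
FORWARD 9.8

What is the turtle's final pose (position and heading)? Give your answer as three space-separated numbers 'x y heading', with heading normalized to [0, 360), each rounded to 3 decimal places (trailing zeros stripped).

Answer: 13.309 -31.484 268

Derivation:
Executing turtle program step by step:
Start: pos=(0,0), heading=0, pen down
LT 28: heading 0 -> 28
RT 30: heading 28 -> 358
FD 14.4: (0,0) -> (14.391,-0.503) [heading=358, draw]
RT 90: heading 358 -> 268
BK 8.9: (14.391,-0.503) -> (14.702,8.392) [heading=268, draw]
FD 4.7: (14.702,8.392) -> (14.538,3.695) [heading=268, draw]
FD 7.6: (14.538,3.695) -> (14.273,-3.9) [heading=268, draw]
FD 9: (14.273,-3.9) -> (13.958,-12.895) [heading=268, draw]
FD 8.8: (13.958,-12.895) -> (13.651,-21.69) [heading=268, draw]
FD 9.8: (13.651,-21.69) -> (13.309,-31.484) [heading=268, draw]
Final: pos=(13.309,-31.484), heading=268, 7 segment(s) drawn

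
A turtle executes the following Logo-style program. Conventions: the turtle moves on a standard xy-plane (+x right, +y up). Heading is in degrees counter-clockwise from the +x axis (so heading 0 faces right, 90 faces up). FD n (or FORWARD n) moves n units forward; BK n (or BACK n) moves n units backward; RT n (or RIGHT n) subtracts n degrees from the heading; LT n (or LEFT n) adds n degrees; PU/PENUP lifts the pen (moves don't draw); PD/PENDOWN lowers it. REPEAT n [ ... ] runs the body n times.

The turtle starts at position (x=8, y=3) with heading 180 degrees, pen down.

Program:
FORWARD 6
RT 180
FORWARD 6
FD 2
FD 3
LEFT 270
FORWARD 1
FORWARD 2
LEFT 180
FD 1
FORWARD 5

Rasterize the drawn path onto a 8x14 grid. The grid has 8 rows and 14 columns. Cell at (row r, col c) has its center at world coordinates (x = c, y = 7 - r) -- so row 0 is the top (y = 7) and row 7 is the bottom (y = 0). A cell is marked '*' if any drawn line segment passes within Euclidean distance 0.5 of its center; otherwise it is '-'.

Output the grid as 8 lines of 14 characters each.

Segment 0: (8,3) -> (2,3)
Segment 1: (2,3) -> (8,3)
Segment 2: (8,3) -> (10,3)
Segment 3: (10,3) -> (13,3)
Segment 4: (13,3) -> (13,2)
Segment 5: (13,2) -> (13,0)
Segment 6: (13,0) -> (13,1)
Segment 7: (13,1) -> (13,6)

Answer: --------------
-------------*
-------------*
-------------*
--************
-------------*
-------------*
-------------*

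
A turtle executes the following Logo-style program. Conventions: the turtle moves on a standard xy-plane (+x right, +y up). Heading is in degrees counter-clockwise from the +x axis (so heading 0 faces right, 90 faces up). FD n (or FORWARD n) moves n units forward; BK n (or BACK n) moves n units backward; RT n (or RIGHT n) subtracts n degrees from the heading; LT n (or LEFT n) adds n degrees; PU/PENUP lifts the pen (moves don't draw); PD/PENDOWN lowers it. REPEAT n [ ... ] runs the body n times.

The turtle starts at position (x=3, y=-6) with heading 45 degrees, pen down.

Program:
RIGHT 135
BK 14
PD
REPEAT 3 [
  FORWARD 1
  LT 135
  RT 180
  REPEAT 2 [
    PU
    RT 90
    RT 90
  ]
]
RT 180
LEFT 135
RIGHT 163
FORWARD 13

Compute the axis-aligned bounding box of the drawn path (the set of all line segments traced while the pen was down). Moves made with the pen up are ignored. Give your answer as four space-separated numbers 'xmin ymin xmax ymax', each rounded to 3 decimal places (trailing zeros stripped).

Answer: 3 -6 3 8

Derivation:
Executing turtle program step by step:
Start: pos=(3,-6), heading=45, pen down
RT 135: heading 45 -> 270
BK 14: (3,-6) -> (3,8) [heading=270, draw]
PD: pen down
REPEAT 3 [
  -- iteration 1/3 --
  FD 1: (3,8) -> (3,7) [heading=270, draw]
  LT 135: heading 270 -> 45
  RT 180: heading 45 -> 225
  REPEAT 2 [
    -- iteration 1/2 --
    PU: pen up
    RT 90: heading 225 -> 135
    RT 90: heading 135 -> 45
    -- iteration 2/2 --
    PU: pen up
    RT 90: heading 45 -> 315
    RT 90: heading 315 -> 225
  ]
  -- iteration 2/3 --
  FD 1: (3,7) -> (2.293,6.293) [heading=225, move]
  LT 135: heading 225 -> 0
  RT 180: heading 0 -> 180
  REPEAT 2 [
    -- iteration 1/2 --
    PU: pen up
    RT 90: heading 180 -> 90
    RT 90: heading 90 -> 0
    -- iteration 2/2 --
    PU: pen up
    RT 90: heading 0 -> 270
    RT 90: heading 270 -> 180
  ]
  -- iteration 3/3 --
  FD 1: (2.293,6.293) -> (1.293,6.293) [heading=180, move]
  LT 135: heading 180 -> 315
  RT 180: heading 315 -> 135
  REPEAT 2 [
    -- iteration 1/2 --
    PU: pen up
    RT 90: heading 135 -> 45
    RT 90: heading 45 -> 315
    -- iteration 2/2 --
    PU: pen up
    RT 90: heading 315 -> 225
    RT 90: heading 225 -> 135
  ]
]
RT 180: heading 135 -> 315
LT 135: heading 315 -> 90
RT 163: heading 90 -> 287
FD 13: (1.293,6.293) -> (5.094,-6.139) [heading=287, move]
Final: pos=(5.094,-6.139), heading=287, 2 segment(s) drawn

Segment endpoints: x in {3, 3}, y in {-6, 7, 8}
xmin=3, ymin=-6, xmax=3, ymax=8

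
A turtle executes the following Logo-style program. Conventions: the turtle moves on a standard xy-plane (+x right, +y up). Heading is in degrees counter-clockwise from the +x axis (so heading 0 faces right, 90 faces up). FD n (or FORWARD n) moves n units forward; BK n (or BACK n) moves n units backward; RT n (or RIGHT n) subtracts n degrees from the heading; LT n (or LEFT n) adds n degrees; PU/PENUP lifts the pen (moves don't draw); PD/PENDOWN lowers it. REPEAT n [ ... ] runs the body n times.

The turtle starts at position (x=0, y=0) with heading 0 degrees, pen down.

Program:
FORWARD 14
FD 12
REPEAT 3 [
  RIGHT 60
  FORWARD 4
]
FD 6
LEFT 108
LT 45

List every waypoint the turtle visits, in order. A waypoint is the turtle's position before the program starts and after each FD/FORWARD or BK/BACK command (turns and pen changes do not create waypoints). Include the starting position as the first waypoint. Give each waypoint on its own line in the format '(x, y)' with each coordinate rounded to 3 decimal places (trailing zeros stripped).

Answer: (0, 0)
(14, 0)
(26, 0)
(28, -3.464)
(26, -6.928)
(22, -6.928)
(16, -6.928)

Derivation:
Executing turtle program step by step:
Start: pos=(0,0), heading=0, pen down
FD 14: (0,0) -> (14,0) [heading=0, draw]
FD 12: (14,0) -> (26,0) [heading=0, draw]
REPEAT 3 [
  -- iteration 1/3 --
  RT 60: heading 0 -> 300
  FD 4: (26,0) -> (28,-3.464) [heading=300, draw]
  -- iteration 2/3 --
  RT 60: heading 300 -> 240
  FD 4: (28,-3.464) -> (26,-6.928) [heading=240, draw]
  -- iteration 3/3 --
  RT 60: heading 240 -> 180
  FD 4: (26,-6.928) -> (22,-6.928) [heading=180, draw]
]
FD 6: (22,-6.928) -> (16,-6.928) [heading=180, draw]
LT 108: heading 180 -> 288
LT 45: heading 288 -> 333
Final: pos=(16,-6.928), heading=333, 6 segment(s) drawn
Waypoints (7 total):
(0, 0)
(14, 0)
(26, 0)
(28, -3.464)
(26, -6.928)
(22, -6.928)
(16, -6.928)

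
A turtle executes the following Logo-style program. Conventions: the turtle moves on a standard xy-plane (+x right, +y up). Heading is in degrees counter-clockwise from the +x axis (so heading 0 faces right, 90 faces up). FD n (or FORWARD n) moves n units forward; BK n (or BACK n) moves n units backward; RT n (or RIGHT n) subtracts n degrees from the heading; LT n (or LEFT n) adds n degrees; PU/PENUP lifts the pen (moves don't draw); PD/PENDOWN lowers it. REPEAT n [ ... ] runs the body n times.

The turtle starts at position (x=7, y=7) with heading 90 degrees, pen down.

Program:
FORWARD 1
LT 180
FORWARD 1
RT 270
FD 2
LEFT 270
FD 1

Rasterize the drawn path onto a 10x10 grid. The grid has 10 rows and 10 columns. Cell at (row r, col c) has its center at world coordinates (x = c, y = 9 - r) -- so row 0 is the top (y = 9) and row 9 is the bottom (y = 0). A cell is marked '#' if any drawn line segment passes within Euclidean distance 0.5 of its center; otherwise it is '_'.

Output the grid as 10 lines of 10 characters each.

Segment 0: (7,7) -> (7,8)
Segment 1: (7,8) -> (7,7)
Segment 2: (7,7) -> (9,7)
Segment 3: (9,7) -> (9,6)

Answer: __________
_______#__
_______###
_________#
__________
__________
__________
__________
__________
__________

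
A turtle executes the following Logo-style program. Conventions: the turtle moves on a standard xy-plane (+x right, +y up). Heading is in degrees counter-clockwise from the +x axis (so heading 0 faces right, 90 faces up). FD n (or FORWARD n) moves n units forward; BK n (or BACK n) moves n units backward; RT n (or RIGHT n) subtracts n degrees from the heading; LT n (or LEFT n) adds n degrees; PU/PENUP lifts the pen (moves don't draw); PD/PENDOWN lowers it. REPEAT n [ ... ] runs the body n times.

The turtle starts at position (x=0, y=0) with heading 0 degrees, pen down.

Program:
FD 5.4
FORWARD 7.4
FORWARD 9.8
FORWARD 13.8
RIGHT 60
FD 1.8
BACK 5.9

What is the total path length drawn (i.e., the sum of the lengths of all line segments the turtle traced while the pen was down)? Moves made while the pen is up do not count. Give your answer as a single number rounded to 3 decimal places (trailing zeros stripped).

Answer: 44.1

Derivation:
Executing turtle program step by step:
Start: pos=(0,0), heading=0, pen down
FD 5.4: (0,0) -> (5.4,0) [heading=0, draw]
FD 7.4: (5.4,0) -> (12.8,0) [heading=0, draw]
FD 9.8: (12.8,0) -> (22.6,0) [heading=0, draw]
FD 13.8: (22.6,0) -> (36.4,0) [heading=0, draw]
RT 60: heading 0 -> 300
FD 1.8: (36.4,0) -> (37.3,-1.559) [heading=300, draw]
BK 5.9: (37.3,-1.559) -> (34.35,3.551) [heading=300, draw]
Final: pos=(34.35,3.551), heading=300, 6 segment(s) drawn

Segment lengths:
  seg 1: (0,0) -> (5.4,0), length = 5.4
  seg 2: (5.4,0) -> (12.8,0), length = 7.4
  seg 3: (12.8,0) -> (22.6,0), length = 9.8
  seg 4: (22.6,0) -> (36.4,0), length = 13.8
  seg 5: (36.4,0) -> (37.3,-1.559), length = 1.8
  seg 6: (37.3,-1.559) -> (34.35,3.551), length = 5.9
Total = 44.1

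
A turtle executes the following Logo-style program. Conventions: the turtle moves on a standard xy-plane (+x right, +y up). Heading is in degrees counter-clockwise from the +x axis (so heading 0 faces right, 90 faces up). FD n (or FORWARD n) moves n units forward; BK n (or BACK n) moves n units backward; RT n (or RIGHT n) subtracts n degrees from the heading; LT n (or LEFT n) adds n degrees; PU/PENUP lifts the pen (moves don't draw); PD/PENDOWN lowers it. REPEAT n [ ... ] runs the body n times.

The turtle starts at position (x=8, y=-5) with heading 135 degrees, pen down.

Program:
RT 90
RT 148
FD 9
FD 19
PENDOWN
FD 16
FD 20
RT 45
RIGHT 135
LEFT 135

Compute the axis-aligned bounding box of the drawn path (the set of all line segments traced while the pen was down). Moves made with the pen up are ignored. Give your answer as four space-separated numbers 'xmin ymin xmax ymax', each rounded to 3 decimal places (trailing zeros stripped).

Answer: -6.397 -67.36 8 -5

Derivation:
Executing turtle program step by step:
Start: pos=(8,-5), heading=135, pen down
RT 90: heading 135 -> 45
RT 148: heading 45 -> 257
FD 9: (8,-5) -> (5.975,-13.769) [heading=257, draw]
FD 19: (5.975,-13.769) -> (1.701,-32.282) [heading=257, draw]
PD: pen down
FD 16: (1.701,-32.282) -> (-1.898,-47.872) [heading=257, draw]
FD 20: (-1.898,-47.872) -> (-6.397,-67.36) [heading=257, draw]
RT 45: heading 257 -> 212
RT 135: heading 212 -> 77
LT 135: heading 77 -> 212
Final: pos=(-6.397,-67.36), heading=212, 4 segment(s) drawn

Segment endpoints: x in {-6.397, -1.898, 1.701, 5.975, 8}, y in {-67.36, -47.872, -32.282, -13.769, -5}
xmin=-6.397, ymin=-67.36, xmax=8, ymax=-5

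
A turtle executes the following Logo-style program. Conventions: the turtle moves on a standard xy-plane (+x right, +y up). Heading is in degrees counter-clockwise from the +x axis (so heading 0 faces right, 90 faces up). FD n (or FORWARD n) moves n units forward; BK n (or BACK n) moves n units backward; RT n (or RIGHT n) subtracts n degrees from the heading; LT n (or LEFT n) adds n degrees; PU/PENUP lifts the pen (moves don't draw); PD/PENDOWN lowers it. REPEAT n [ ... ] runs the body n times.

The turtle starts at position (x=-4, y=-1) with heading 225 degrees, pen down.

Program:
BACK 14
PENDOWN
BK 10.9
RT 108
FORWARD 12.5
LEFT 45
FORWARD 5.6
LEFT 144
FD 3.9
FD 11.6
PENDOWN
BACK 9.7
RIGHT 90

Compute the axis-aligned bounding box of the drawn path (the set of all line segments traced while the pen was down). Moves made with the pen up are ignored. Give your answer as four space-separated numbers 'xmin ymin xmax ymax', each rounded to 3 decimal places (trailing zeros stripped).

Answer: -4 -1 13.607 29.475

Derivation:
Executing turtle program step by step:
Start: pos=(-4,-1), heading=225, pen down
BK 14: (-4,-1) -> (5.899,8.899) [heading=225, draw]
PD: pen down
BK 10.9: (5.899,8.899) -> (13.607,16.607) [heading=225, draw]
RT 108: heading 225 -> 117
FD 12.5: (13.607,16.607) -> (7.932,27.745) [heading=117, draw]
LT 45: heading 117 -> 162
FD 5.6: (7.932,27.745) -> (2.606,29.475) [heading=162, draw]
LT 144: heading 162 -> 306
FD 3.9: (2.606,29.475) -> (4.899,26.32) [heading=306, draw]
FD 11.6: (4.899,26.32) -> (11.717,16.935) [heading=306, draw]
PD: pen down
BK 9.7: (11.717,16.935) -> (6.015,24.783) [heading=306, draw]
RT 90: heading 306 -> 216
Final: pos=(6.015,24.783), heading=216, 7 segment(s) drawn

Segment endpoints: x in {-4, 2.606, 4.899, 5.899, 6.015, 7.932, 11.717, 13.607}, y in {-1, 8.899, 16.607, 16.935, 24.783, 26.32, 27.745, 29.475}
xmin=-4, ymin=-1, xmax=13.607, ymax=29.475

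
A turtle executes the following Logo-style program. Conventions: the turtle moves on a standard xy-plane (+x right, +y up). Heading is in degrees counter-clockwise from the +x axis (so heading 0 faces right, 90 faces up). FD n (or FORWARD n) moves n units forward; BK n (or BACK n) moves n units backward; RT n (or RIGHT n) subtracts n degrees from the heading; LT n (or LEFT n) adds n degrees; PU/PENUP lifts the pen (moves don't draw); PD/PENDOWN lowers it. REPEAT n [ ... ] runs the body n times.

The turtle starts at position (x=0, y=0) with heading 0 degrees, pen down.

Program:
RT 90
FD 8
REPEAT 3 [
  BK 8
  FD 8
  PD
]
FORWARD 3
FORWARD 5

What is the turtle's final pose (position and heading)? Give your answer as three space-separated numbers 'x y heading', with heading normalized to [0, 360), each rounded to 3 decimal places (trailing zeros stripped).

Executing turtle program step by step:
Start: pos=(0,0), heading=0, pen down
RT 90: heading 0 -> 270
FD 8: (0,0) -> (0,-8) [heading=270, draw]
REPEAT 3 [
  -- iteration 1/3 --
  BK 8: (0,-8) -> (0,0) [heading=270, draw]
  FD 8: (0,0) -> (0,-8) [heading=270, draw]
  PD: pen down
  -- iteration 2/3 --
  BK 8: (0,-8) -> (0,0) [heading=270, draw]
  FD 8: (0,0) -> (0,-8) [heading=270, draw]
  PD: pen down
  -- iteration 3/3 --
  BK 8: (0,-8) -> (0,0) [heading=270, draw]
  FD 8: (0,0) -> (0,-8) [heading=270, draw]
  PD: pen down
]
FD 3: (0,-8) -> (0,-11) [heading=270, draw]
FD 5: (0,-11) -> (0,-16) [heading=270, draw]
Final: pos=(0,-16), heading=270, 9 segment(s) drawn

Answer: 0 -16 270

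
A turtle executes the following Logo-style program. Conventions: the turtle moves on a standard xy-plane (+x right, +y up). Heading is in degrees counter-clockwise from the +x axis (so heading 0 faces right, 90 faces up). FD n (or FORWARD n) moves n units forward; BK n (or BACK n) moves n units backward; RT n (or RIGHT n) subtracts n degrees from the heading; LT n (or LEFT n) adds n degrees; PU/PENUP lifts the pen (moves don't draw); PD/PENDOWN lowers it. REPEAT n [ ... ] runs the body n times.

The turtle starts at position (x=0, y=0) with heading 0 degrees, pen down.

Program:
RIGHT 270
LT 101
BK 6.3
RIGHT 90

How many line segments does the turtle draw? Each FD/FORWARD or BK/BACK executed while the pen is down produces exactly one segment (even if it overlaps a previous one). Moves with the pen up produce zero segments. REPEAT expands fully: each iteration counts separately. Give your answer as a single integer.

Executing turtle program step by step:
Start: pos=(0,0), heading=0, pen down
RT 270: heading 0 -> 90
LT 101: heading 90 -> 191
BK 6.3: (0,0) -> (6.184,1.202) [heading=191, draw]
RT 90: heading 191 -> 101
Final: pos=(6.184,1.202), heading=101, 1 segment(s) drawn
Segments drawn: 1

Answer: 1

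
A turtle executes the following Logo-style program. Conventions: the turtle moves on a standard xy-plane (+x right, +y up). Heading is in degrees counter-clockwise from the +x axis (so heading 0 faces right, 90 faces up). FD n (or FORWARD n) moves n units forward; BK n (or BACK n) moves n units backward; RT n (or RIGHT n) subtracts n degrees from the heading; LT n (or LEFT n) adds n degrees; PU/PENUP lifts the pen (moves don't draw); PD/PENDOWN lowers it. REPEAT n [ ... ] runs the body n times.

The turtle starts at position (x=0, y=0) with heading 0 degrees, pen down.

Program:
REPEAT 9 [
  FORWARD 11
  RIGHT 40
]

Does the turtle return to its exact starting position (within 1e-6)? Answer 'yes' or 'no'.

Executing turtle program step by step:
Start: pos=(0,0), heading=0, pen down
REPEAT 9 [
  -- iteration 1/9 --
  FD 11: (0,0) -> (11,0) [heading=0, draw]
  RT 40: heading 0 -> 320
  -- iteration 2/9 --
  FD 11: (11,0) -> (19.426,-7.071) [heading=320, draw]
  RT 40: heading 320 -> 280
  -- iteration 3/9 --
  FD 11: (19.426,-7.071) -> (21.337,-17.904) [heading=280, draw]
  RT 40: heading 280 -> 240
  -- iteration 4/9 --
  FD 11: (21.337,-17.904) -> (15.837,-27.43) [heading=240, draw]
  RT 40: heading 240 -> 200
  -- iteration 5/9 --
  FD 11: (15.837,-27.43) -> (5.5,-31.192) [heading=200, draw]
  RT 40: heading 200 -> 160
  -- iteration 6/9 --
  FD 11: (5.5,-31.192) -> (-4.837,-27.43) [heading=160, draw]
  RT 40: heading 160 -> 120
  -- iteration 7/9 --
  FD 11: (-4.837,-27.43) -> (-10.337,-17.904) [heading=120, draw]
  RT 40: heading 120 -> 80
  -- iteration 8/9 --
  FD 11: (-10.337,-17.904) -> (-8.426,-7.071) [heading=80, draw]
  RT 40: heading 80 -> 40
  -- iteration 9/9 --
  FD 11: (-8.426,-7.071) -> (0,0) [heading=40, draw]
  RT 40: heading 40 -> 0
]
Final: pos=(0,0), heading=0, 9 segment(s) drawn

Start position: (0, 0)
Final position: (0, 0)
Distance = 0; < 1e-6 -> CLOSED

Answer: yes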